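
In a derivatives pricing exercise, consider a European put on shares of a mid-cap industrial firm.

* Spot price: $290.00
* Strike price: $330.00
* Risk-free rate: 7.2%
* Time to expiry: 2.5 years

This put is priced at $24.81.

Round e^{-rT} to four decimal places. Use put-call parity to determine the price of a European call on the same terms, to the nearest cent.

$39.16

e^(−rT) = e^(−0.072·2.5) = 0.8353
Put-call parity: C − P = S − K·e^(−rT) = 290 − 330·0.8353 = 290 − 275.6490 = 14.3510
C = P + (C − P) = 24.81 + (14.3510) = 39.1610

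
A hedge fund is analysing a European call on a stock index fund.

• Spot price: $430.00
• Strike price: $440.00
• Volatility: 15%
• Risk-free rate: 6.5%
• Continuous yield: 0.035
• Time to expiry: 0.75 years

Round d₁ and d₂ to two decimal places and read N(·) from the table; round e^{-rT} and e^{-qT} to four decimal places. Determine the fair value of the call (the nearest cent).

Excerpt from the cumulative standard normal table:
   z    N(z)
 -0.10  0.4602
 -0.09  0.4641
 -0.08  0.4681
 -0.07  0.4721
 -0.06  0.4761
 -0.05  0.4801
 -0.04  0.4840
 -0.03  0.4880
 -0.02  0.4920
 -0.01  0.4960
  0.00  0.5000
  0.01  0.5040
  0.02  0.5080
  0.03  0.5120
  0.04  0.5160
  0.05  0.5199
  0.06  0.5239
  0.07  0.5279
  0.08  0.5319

$21.61

T = 0.75;  σ√T = 0.1299
ln(S/K) + (r − q + σ²/2)T = ln(430/440) + (0.065 − 0.035 + 0.15²/2)·0.75 = -0.0230 + 0.0309 = 0.0079
d₁ = 0.0079 / 0.1299 = 0.0612 ≈ 0.06
d₂ = d₁ − σ√T = 0.0612 − 0.1299 = -0.0687 ≈ -0.07
e^(−qT) = e^(−0.035·0.75) = 0.9741;  e^(−rT) = e^(−0.065·0.75) = 0.9524
N(d₁) = N(0.06) = 0.5239;  N(d₂) = N(-0.07) = 0.4721
C = 430·0.9741·0.5239 − 440·0.9524·0.4721 = 219.4423 − 197.8363 = 21.6060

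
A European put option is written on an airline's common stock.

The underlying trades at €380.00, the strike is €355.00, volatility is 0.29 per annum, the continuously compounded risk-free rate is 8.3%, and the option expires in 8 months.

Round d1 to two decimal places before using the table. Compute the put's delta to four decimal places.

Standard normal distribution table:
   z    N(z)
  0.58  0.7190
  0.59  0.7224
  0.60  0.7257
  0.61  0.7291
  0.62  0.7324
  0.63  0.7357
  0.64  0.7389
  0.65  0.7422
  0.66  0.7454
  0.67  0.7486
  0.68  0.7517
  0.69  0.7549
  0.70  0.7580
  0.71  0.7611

T = 0.6667;  σ√T = 0.2368
d₁ = [ln(380/355) + (0.083 + 0.29²/2)·0.6667] / 0.2368 = [0.0681 + 0.0834] / 0.2368 = 0.6395 ≈ 0.64
N(d₁) = N(0.64) = 0.7389
Δ_put = N(d₁) − 1 = 0.7389 − 1 = -0.2611

-0.2611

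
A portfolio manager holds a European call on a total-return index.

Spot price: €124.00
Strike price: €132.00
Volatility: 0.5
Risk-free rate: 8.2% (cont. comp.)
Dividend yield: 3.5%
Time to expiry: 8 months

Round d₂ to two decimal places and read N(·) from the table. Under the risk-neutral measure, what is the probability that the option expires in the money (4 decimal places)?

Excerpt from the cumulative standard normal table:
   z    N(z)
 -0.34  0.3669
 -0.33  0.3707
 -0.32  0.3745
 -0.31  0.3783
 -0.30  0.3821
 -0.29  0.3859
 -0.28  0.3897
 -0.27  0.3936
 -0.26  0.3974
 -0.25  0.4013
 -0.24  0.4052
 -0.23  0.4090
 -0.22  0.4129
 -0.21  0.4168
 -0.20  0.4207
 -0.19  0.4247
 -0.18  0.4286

σ√T = 0.5·√0.6667 = 0.4082
d₁ = [ln(124/132) + (0.082 − 0.035 + ½·0.5²)·0.6667] / (σ√T) = (-0.0625 + 0.1147) / 0.4082 = 0.1277 ⇒ 0.13
d₂ = 0.1277 − 0.4082 = -0.2805 ⇒ -0.28
Risk-neutral Pr[S_T > K] = N(d₂) = N(-0.28) = 0.3897

0.3897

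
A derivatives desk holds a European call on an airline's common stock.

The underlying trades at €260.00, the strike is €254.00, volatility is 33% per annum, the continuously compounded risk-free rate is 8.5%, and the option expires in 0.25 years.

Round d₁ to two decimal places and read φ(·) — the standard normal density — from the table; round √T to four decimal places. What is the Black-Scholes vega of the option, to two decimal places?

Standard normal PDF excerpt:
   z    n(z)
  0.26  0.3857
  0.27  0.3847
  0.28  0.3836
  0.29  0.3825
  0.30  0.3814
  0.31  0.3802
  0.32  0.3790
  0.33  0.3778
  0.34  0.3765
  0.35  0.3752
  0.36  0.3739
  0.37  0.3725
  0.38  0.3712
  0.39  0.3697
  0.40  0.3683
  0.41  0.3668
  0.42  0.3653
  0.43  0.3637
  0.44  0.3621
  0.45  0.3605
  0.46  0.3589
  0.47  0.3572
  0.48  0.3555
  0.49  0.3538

48.78

σ√T = 0.33·√0.25 = 0.1650
d₁ = [ln(260/254) + (0.085 + ½·0.33²)·0.25] / (σ√T) = (0.0233 + 0.0349) / 0.1650 = 0.3528 which rounds to 0.35
√T = √0.25 = 0.5000
φ(d₁) = φ(0.35) = 0.3752
vega = S·φ(d₁)·√T = 260·0.3752·0.5000 = 48.7760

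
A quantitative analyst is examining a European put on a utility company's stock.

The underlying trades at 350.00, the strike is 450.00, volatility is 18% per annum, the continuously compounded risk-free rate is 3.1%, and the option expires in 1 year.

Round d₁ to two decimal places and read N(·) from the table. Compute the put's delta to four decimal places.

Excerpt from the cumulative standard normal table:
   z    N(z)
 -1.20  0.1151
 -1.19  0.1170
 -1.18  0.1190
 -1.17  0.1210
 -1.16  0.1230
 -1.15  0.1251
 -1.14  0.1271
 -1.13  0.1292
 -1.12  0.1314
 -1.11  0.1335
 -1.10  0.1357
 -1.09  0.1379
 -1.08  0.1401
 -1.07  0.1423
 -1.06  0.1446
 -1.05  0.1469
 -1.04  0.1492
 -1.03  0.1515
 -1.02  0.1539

-0.8708

T = 1;  σ√T = 0.1800
d₁ = [ln(350/450) + (0.031 + 0.18²/2)·1] / 0.1800 = [-0.2513 + 0.0472] / 0.1800 = -1.1340 → -1.13
N(d₁) = N(-1.13) = 0.1292
Δ_put = N(d₁) − 1 = 0.1292 − 1 = -0.8708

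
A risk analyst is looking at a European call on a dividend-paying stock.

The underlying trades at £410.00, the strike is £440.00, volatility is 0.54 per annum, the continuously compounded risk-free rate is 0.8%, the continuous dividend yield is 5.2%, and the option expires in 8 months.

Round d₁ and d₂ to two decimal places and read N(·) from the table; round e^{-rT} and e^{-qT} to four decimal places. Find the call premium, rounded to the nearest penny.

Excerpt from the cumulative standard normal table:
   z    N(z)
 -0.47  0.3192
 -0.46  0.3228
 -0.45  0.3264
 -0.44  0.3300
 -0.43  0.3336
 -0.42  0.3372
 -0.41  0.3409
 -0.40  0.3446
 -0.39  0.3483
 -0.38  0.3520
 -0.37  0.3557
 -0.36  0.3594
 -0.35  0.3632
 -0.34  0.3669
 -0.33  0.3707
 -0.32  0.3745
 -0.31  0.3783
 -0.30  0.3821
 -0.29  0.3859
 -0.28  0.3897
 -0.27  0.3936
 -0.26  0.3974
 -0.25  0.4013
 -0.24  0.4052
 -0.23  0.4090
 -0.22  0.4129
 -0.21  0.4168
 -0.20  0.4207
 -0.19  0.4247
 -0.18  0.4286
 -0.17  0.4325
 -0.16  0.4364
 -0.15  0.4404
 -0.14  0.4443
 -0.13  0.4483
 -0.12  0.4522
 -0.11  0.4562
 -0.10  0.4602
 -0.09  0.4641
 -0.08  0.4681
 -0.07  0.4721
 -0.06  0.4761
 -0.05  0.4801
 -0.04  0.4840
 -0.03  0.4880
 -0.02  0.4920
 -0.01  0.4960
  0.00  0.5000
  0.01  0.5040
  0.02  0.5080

£53.57

σ√T = 0.54 × 0.8165 = 0.4409
d₁ = [ln(410/440) + (0.008 − 0.052 + 0.54²/2)·0.6667] / 0.4409 = [-0.0706 + 0.0679] / 0.4409 = -0.0062 → -0.01
d₂ = d₁ − σ√T = -0.0062 − 0.4409 = -0.4471 → -0.45
exp(−qT) = exp(−0.052·0.6667) = 0.9659;  exp(−rT) = exp(−0.008·0.6667) = 0.9947
C = 410·0.9659·N(-0.01) − 440·0.9947·N(-0.45) = 410·0.9659·0.4960 − 440·0.9947·0.3264 = 196.4254 − 142.8548 = 53.5706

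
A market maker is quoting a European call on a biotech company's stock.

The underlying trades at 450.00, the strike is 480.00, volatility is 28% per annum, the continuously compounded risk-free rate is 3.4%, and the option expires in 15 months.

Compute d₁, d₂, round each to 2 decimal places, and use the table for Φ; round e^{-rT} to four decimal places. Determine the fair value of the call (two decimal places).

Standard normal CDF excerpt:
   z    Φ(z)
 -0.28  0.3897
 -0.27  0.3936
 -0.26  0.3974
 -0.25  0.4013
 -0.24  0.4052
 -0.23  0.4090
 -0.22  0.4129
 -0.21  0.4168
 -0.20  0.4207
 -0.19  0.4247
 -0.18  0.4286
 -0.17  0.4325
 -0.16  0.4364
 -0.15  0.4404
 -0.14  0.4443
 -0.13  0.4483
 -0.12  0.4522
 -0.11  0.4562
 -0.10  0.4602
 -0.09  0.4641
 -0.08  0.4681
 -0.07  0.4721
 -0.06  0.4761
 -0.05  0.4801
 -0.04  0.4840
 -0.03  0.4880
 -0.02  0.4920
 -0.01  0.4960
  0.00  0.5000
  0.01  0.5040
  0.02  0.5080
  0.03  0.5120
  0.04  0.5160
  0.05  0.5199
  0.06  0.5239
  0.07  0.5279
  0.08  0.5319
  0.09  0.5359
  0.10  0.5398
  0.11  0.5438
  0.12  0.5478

σ√T = 0.28 × 1.1180 = 0.3130
d₁ = [ln(450/480) + (0.034 + 0.28²/2)·1.25] / 0.3130 = [-0.0645 + 0.0915] / 0.3130 = 0.0861 ⇒ 0.09
d₂ = d₁ − σ√T = 0.0861 − 0.3130 = -0.2269 ⇒ -0.23
exp(−rT) = exp(−0.034·1.25) = 0.9584
N(d₁) = N(0.09) = 0.5359;  N(d₂) = N(-0.23) = 0.4090
C = 450·0.5359 − 480·0.9584·0.4090 = 241.1550 − 188.1531 = 53.0019

53.00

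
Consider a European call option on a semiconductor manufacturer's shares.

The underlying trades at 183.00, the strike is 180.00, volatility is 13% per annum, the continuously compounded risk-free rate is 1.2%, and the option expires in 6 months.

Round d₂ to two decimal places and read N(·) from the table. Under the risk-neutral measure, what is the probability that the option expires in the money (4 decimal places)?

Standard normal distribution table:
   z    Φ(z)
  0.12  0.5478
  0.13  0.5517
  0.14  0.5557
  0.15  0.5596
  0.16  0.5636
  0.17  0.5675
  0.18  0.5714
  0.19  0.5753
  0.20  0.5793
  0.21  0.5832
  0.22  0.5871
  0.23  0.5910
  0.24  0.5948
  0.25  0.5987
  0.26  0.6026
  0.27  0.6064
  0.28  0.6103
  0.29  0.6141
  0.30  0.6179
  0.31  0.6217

0.5793

T = 0.5;  σ√T = 0.0919
d₁ = [ln(183/180) + (0.012 + ½·0.13²)·0.5] / (σ√T) = (0.0165 + 0.0102) / 0.0919 = 0.2910 which rounds to 0.29
d₂ = 0.2910 − 0.0919 = 0.1991 which rounds to 0.20
Pr(exercise) under Q = N(d₂) = 0.5793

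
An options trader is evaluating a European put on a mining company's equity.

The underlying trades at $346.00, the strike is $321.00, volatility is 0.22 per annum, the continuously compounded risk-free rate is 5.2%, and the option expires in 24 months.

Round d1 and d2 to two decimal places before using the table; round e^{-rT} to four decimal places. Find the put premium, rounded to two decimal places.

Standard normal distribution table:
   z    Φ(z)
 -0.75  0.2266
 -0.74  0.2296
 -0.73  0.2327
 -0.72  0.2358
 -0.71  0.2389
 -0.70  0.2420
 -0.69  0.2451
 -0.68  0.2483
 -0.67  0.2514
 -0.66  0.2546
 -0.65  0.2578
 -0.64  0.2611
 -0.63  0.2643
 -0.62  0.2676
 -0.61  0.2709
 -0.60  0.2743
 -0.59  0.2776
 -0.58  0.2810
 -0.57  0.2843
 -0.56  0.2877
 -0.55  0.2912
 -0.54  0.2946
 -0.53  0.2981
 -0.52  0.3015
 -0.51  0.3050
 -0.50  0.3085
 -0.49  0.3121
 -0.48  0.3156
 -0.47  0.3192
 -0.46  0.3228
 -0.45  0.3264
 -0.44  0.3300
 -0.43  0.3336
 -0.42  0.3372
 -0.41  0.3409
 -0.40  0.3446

$17.03

σ√T = 0.22·√2 = 0.3111
d₁ = [ln(346/321) + (0.052 + ½·0.22²)·2] / (σ√T) = (0.0750 + 0.1524) / 0.3111 = 0.7309 ⇒ 0.73
d₂ = 0.7309 − 0.3111 = 0.4198 ⇒ 0.42
exp(−rT) = exp(−0.052·2) = 0.9012
P = 321·0.9012·N(-0.42) − 346·N(-0.73) = 321·0.9012·0.3372 − 346·0.2327 = 97.5470 − 80.5142 = 17.0328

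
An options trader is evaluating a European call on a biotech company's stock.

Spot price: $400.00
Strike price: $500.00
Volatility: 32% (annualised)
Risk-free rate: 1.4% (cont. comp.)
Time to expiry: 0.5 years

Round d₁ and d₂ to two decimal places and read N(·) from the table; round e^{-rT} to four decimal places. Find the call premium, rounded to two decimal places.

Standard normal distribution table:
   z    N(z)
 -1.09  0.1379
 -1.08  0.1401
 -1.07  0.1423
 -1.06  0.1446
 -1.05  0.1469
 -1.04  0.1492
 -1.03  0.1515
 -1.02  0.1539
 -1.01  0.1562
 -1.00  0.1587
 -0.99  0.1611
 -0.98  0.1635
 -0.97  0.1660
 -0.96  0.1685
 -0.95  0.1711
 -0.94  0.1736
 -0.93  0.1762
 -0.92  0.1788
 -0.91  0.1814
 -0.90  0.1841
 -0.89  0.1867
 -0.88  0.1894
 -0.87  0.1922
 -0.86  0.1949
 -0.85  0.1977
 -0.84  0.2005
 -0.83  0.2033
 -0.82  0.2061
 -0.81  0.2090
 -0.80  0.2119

$9.55

σ√T = 0.32 × 0.7071 = 0.2263
d₁ = [ln(400/500) + (0.014 + 0.32²/2)·0.5] / 0.2263 = [-0.2231 + 0.0326] / 0.2263 = -0.8421 → -0.84
d₂ = d₁ − σ√T = -0.8421 − 0.2263 = -1.0684 → -1.07
e^(−rT) = e^(−0.014·0.5) = 0.9930
N(d₁) = N(-0.84) = 0.2005;  N(d₂) = N(-1.07) = 0.1423
C = 400·0.2005 − 500·0.9930·0.1423 = 80.2000 − 70.6519 = 9.5481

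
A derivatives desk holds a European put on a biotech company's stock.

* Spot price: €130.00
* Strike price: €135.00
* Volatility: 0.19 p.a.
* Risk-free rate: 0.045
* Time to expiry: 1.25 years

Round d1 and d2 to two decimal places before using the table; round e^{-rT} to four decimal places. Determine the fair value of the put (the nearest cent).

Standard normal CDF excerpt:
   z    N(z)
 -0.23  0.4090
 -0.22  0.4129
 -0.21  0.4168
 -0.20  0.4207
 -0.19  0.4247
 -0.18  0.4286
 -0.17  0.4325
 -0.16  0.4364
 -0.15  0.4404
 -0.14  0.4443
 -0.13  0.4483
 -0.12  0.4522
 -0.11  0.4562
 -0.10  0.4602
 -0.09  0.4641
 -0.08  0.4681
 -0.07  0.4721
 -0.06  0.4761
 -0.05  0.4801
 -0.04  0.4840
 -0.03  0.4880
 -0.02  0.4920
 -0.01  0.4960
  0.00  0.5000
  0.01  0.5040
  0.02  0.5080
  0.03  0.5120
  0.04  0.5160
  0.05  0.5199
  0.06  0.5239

σ√T = 0.19 × 1.1180 = 0.2124
ln(S/K) + (r + σ²/2)T = ln(130/135) + (0.045 + 0.19²/2)·1.25 = -0.0377 + 0.0788 = 0.0411
d₁ = 0.0411 / 0.2124 = 0.1933 which rounds to 0.19
d₂ = d₁ − σ√T = 0.1933 − 0.2124 = -0.0191 which rounds to -0.02
e^(−rT) = e^(−0.045·1.25) = 0.9453
N(−d₂) = N(0.02) = 0.5080;  N(−d₁) = N(-0.19) = 0.4247
P = 135·0.9453·0.5080 − 130·0.4247 = 64.8287 − 55.2110 = 9.6177

€9.62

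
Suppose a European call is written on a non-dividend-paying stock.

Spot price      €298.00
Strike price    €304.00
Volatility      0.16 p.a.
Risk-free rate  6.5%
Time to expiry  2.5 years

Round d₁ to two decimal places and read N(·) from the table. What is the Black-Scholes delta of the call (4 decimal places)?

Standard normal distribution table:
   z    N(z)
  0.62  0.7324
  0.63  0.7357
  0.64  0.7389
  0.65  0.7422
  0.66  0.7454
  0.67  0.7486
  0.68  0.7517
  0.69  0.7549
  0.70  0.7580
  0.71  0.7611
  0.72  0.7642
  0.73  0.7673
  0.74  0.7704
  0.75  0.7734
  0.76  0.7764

T = 2.5;  σ√T = 0.2530
d₁ = [ln(298/304) + (0.065 + 0.16²/2)·2.5] / 0.2530 = [-0.0199 + 0.1945] / 0.2530 = 0.6900 which rounds to 0.69
N(d₁) = N(0.69) = 0.7549
Δ_call = N(d₁) = 0.7549

0.7549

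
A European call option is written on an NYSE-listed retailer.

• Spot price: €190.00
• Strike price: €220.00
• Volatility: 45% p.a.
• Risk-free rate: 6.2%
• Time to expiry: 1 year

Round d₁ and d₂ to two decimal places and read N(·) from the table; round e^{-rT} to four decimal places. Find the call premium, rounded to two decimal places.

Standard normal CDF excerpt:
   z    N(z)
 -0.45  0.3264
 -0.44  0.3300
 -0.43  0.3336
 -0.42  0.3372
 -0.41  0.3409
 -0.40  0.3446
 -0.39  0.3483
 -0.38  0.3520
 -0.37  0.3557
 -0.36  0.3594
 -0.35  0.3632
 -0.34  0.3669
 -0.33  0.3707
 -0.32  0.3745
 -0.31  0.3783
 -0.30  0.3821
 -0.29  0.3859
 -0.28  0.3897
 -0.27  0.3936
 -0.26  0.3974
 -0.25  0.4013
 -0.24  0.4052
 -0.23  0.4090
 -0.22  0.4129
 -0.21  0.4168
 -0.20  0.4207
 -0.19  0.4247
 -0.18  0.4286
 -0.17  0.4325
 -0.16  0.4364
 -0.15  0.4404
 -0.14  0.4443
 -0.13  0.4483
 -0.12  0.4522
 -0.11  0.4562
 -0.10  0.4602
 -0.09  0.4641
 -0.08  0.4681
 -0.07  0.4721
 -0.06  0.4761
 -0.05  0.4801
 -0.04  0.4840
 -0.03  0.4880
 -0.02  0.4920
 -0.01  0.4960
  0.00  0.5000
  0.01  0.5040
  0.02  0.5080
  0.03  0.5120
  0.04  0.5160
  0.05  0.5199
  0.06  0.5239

€27.55

T = 1;  σ√T = 0.4500
d₁ = [ln(190/220) + (0.062 + 0.45²/2)·1] / 0.4500 = [-0.1466 + 0.1633] / 0.4500 = 0.0370 which rounds to 0.04
d₂ = d₁ − σ√T = 0.0370 − 0.4500 = -0.4130 which rounds to -0.41
exp(−rT) = exp(−0.062·1) = 0.9399
N(d₁) = N(0.04) = 0.5160;  N(d₂) = N(-0.41) = 0.3409
C = 190·0.5160 − 220·0.9399·0.3409 = 98.0400 − 70.4906 = 27.5494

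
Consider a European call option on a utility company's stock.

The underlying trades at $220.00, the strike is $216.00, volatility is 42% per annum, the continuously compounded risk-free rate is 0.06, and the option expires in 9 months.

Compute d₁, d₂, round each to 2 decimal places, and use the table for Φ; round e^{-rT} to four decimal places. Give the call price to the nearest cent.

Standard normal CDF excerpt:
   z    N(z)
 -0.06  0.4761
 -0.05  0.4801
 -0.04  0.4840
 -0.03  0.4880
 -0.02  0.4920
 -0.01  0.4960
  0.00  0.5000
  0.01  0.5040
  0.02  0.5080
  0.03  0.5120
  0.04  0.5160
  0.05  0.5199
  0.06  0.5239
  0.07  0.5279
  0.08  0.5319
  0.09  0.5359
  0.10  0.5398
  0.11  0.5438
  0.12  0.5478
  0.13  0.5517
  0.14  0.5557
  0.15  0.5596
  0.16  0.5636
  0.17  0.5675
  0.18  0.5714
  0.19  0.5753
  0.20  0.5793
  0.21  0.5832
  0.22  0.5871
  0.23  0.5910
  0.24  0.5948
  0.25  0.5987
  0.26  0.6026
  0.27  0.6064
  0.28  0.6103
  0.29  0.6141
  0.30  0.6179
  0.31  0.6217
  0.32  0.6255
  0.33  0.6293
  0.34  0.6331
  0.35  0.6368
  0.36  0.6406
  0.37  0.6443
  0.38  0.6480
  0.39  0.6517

T = 0.75;  σ√T = 0.3637
d₁ = [ln(220/216) + (0.06 + 0.42²/2)·0.75] / 0.3637 = [0.0183 + 0.1111] / 0.3637 = 0.3560 ≈ 0.36
d₂ = d₁ − σ√T = 0.3560 − 0.3637 = -0.0077 ≈ -0.01
exp(−rT) = exp(−0.06·0.75) = 0.9560
C = 220·N(0.36) − 216·0.9560·N(-0.01) = 220·0.6406 − 216·0.9560·0.4960 = 140.9320 − 102.4220 = 38.5100

$38.51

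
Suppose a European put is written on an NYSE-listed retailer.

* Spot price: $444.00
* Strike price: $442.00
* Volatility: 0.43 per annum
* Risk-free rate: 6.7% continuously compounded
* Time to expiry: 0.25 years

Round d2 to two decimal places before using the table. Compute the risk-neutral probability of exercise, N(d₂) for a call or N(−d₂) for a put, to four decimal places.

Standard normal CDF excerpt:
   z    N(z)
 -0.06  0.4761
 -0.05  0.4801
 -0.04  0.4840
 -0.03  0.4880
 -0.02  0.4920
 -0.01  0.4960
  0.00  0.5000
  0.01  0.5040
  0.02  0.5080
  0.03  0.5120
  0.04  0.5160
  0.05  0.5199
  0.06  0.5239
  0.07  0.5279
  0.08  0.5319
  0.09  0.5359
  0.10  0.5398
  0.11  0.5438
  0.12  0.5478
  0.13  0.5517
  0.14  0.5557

σ√T = 0.43 × 0.5000 = 0.2150
d₁ = [ln(444/442) + (0.067 + 0.43²/2)·0.25] / 0.2150 = [0.0045 + 0.0399] / 0.2150 = 0.2064 ≈ 0.21
d₂ = d₁ − σ√T = 0.2064 − 0.2150 = -0.0086 ≈ -0.01
Pr(exercise) under Q = N(−d₂) = N(0.01) = 0.5040

0.5040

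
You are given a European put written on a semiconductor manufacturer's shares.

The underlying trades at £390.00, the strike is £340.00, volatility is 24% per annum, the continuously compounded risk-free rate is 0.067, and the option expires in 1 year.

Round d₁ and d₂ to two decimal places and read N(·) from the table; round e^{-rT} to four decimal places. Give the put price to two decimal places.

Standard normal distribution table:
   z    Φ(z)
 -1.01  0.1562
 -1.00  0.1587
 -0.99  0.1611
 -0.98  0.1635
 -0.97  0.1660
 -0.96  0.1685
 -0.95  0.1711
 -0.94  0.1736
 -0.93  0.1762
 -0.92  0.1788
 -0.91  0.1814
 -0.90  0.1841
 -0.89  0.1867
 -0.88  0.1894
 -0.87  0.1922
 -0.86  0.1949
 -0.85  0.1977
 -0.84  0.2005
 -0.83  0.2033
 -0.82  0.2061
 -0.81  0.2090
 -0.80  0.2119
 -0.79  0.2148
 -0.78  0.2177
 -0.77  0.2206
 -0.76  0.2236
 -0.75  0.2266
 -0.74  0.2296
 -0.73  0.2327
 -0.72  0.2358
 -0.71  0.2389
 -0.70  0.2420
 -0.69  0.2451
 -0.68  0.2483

£9.25

σ√T = 0.24 × 1.0000 = 0.2400
d₁ = [ln(390/340) + (0.067 + 0.24²/2)·1] / 0.2400 = [0.1372 + 0.0958] / 0.2400 = 0.9708 which rounds to 0.97
d₂ = d₁ − σ√T = 0.9708 − 0.2400 = 0.7308 which rounds to 0.73
e^(−rT) = e^(−0.067·1) = 0.9352
N(−d₂) = N(-0.73) = 0.2327;  N(−d₁) = N(-0.97) = 0.1660
P = 340·0.9352·0.2327 − 390·0.1660 = 73.9912 − 64.7400 = 9.2512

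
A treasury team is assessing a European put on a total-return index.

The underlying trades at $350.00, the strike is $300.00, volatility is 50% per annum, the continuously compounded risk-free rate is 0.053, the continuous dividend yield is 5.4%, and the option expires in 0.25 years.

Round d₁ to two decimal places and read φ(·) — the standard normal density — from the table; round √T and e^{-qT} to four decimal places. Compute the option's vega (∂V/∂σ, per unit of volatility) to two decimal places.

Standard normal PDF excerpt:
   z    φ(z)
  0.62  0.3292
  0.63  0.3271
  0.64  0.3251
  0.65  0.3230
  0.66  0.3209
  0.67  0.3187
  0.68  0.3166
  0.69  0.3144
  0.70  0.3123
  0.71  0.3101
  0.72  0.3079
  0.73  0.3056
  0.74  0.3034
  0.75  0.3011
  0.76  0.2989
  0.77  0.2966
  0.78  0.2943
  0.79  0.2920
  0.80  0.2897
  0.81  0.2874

T = 0.25;  σ√T = 0.2500
ln(S/K) + (r − q + σ²/2)T = ln(350/300) + (0.053 − 0.054 + 0.5²/2)·0.25 = 0.1542 + 0.0310 = 0.1852
d₁ = 0.1852 / 0.2500 = 0.7406 which rounds to 0.74
√T = √0.25 = 0.5000
φ(d₁) = φ(0.74) = 0.3034
exp(−qT) = exp(−0.054·0.25) = 0.9866
vega = S·exp(−qT)·φ(d₁)·√T = 350·0.9866·0.3034·0.5000 = 52.3835

52.38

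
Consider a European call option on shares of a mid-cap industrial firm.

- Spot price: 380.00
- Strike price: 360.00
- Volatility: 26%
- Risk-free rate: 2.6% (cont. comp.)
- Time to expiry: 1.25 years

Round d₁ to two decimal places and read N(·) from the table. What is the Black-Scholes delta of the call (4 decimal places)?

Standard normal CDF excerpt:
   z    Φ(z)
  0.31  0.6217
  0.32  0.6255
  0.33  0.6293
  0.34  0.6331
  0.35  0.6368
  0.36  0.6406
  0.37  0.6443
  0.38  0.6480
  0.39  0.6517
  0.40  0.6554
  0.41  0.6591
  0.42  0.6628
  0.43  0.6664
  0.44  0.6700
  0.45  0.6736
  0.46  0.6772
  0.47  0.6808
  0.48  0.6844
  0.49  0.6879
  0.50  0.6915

0.6700

σ√T = 0.26·√1.25 = 0.2907
ln(S/K) + (r + σ²/2)T = ln(380/360) + (0.026 + 0.26²/2)·1.25 = 0.0541 + 0.0748 = 0.1288
d₁ = 0.1288 / 0.2907 = 0.4431 which rounds to 0.44
N(d₁) = N(0.44) = 0.6700
Δ_call = N(d₁) = 0.6700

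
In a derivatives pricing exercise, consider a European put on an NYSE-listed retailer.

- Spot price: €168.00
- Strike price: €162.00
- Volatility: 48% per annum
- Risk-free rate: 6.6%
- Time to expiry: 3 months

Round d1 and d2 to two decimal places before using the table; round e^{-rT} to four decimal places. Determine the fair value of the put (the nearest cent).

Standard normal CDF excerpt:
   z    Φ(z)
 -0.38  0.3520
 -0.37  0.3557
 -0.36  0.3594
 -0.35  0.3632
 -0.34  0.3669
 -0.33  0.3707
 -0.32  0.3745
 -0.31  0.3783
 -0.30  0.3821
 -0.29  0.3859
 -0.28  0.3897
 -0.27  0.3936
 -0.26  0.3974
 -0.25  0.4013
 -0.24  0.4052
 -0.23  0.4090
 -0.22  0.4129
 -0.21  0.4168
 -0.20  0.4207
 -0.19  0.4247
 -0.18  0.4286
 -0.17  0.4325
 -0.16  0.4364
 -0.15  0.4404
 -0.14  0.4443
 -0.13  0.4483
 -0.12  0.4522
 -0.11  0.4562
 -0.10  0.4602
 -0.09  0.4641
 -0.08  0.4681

€11.69

σ√T = 0.48 × 0.5000 = 0.2400
d₁ = [ln(168/162) + (0.066 + 0.48²/2)·0.25] / 0.2400 = [0.0364 + 0.0453] / 0.2400 = 0.3403 → 0.34
d₂ = d₁ − σ√T = 0.3403 − 0.2400 = 0.1003 → 0.10
e^(−rT) = e^(−0.066·0.25) = 0.9836
N(−d₂) = N(-0.10) = 0.4602;  N(−d₁) = N(-0.34) = 0.3669
P = 162·0.9836·0.4602 − 168·0.3669 = 73.3297 − 61.6392 = 11.6905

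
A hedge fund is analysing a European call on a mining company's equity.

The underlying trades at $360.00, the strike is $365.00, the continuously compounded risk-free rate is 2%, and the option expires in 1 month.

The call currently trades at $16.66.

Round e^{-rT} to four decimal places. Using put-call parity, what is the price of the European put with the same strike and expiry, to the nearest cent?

exp(−rT) = exp(−0.02·0.08333) = 0.9983
Put-call parity: C − P = S − K·e^(−rT) = 360 − 365·0.9983 = 360 − 364.3795 = -4.3795
P = C − (C − P) = 16.66 − (-4.3795) = 21.0395

$21.04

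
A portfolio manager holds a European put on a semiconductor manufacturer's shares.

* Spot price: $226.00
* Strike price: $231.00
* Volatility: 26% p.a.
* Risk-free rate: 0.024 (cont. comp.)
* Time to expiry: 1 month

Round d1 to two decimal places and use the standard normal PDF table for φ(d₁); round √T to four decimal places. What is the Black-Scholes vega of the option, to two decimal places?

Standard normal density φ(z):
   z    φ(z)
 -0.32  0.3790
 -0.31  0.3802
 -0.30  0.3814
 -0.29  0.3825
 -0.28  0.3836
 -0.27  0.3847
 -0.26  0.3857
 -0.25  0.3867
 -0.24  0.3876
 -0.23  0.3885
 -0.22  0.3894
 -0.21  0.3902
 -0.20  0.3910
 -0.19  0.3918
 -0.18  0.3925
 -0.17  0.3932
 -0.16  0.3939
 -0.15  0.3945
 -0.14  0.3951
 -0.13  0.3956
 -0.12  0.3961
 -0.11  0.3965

25.35

σ√T = 0.26 × 0.2887 = 0.0751
d₁ = [ln(226/231) + (0.024 + 0.26²/2)·0.08333] / 0.0751 = [-0.0219 + 0.0048] / 0.0751 = -0.2274 ⇒ -0.23
√T = √0.08333 = 0.2887
φ(d₁) = φ(-0.23) = 0.3885
vega = S·φ(d₁)·√T = 226·0.3885·0.2887 = 25.3481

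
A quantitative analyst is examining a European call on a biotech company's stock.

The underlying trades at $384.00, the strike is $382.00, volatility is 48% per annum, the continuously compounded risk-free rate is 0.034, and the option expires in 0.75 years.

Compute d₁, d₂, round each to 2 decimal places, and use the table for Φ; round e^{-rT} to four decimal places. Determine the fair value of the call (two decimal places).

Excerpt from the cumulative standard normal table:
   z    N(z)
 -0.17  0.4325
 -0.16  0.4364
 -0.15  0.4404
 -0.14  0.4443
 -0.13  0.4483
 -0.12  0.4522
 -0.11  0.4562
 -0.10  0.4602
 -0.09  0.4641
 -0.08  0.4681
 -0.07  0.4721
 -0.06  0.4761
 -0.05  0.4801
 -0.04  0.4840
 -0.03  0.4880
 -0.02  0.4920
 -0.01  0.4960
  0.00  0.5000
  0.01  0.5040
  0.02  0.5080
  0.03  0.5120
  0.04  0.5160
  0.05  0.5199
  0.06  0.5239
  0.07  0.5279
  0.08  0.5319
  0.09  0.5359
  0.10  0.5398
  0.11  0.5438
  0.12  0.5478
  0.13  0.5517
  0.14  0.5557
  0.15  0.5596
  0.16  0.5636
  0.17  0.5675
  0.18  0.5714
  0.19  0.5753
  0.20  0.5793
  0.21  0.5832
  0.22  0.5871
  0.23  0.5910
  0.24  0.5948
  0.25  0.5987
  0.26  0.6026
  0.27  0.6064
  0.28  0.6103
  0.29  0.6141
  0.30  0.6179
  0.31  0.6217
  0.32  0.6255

T = 0.75;  σ√T = 0.4157
d₁ = [ln(384/382) + (0.034 + 0.48²/2)·0.75] / 0.4157 = [0.0052 + 0.1119] / 0.4157 = 0.2818 ≈ 0.28
d₂ = d₁ − σ√T = 0.2818 − 0.4157 = -0.1339 ≈ -0.13
exp(−rT) = exp(−0.034·0.75) = 0.9748
C = 384·N(0.28) − 382·0.9748·N(-0.13) = 384·0.6103 − 382·0.9748·0.4483 = 234.3552 − 166.9351 = 67.4201

$67.42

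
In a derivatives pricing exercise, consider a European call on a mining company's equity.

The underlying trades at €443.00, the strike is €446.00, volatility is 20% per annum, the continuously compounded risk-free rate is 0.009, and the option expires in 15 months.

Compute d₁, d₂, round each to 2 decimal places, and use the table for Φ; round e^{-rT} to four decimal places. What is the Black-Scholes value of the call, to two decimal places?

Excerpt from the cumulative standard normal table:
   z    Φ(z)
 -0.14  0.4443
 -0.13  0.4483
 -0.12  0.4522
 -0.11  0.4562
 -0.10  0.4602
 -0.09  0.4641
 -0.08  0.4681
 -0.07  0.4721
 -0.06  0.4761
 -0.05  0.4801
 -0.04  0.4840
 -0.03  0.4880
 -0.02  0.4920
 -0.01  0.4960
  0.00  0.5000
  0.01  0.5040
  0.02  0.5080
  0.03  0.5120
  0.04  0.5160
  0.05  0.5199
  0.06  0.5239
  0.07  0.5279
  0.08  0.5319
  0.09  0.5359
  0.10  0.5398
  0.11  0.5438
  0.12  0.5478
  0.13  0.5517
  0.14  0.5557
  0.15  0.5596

T = 1.25;  σ√T = 0.2236
ln(S/K) + (r + σ²/2)T = ln(443/446) + (0.009 + 0.2²/2)·1.25 = -0.0067 + 0.0363 = 0.0295
d₁ = 0.0295 / 0.2236 = 0.1319 which rounds to 0.13
d₂ = d₁ − σ√T = 0.1319 − 0.2236 = -0.0917 which rounds to -0.09
e^(−rT) = e^(−0.009·1.25) = 0.9888
N(d₁) = N(0.13) = 0.5517;  N(d₂) = N(-0.09) = 0.4641
C = 443·0.5517 − 446·0.9888·0.4641 = 244.4031 − 204.6703 = 39.7328

€39.73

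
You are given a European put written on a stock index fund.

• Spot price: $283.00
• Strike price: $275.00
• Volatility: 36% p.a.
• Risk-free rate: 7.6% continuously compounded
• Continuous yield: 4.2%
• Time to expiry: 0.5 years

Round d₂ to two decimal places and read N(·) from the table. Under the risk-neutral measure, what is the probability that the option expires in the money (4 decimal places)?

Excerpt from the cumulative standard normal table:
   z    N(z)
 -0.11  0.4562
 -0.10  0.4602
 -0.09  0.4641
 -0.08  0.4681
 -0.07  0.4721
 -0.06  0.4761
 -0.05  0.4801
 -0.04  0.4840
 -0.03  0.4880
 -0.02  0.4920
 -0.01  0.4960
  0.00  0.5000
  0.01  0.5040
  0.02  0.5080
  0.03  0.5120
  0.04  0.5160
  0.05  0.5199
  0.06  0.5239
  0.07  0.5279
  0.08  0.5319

T = 0.5;  σ√T = 0.2546
d₁ = [ln(283/275) + (0.076 − 0.042 + 0.36²/2)·0.5] / 0.2546 = [0.0287 + 0.0494] / 0.2546 = 0.3067 ≈ 0.31
d₂ = d₁ − σ√T = 0.3067 − 0.2546 = 0.0522 ≈ 0.05
Risk-neutral Pr[S_T < K] = N(−d₂) = N(-0.05) = 0.4801

0.4801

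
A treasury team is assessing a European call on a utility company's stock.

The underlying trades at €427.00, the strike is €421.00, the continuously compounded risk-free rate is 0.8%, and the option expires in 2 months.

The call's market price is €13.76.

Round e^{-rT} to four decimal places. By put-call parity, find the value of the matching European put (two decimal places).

€7.21

e^(−rT) = e^(−0.008·0.1667) = 0.9987
Put-call parity: C − P = S − K·e^(−rT) = 427 − 421·0.9987 = 427 − 420.4527 = 6.5473
P = C − (C − P) = 13.76 − (6.5473) = 7.2127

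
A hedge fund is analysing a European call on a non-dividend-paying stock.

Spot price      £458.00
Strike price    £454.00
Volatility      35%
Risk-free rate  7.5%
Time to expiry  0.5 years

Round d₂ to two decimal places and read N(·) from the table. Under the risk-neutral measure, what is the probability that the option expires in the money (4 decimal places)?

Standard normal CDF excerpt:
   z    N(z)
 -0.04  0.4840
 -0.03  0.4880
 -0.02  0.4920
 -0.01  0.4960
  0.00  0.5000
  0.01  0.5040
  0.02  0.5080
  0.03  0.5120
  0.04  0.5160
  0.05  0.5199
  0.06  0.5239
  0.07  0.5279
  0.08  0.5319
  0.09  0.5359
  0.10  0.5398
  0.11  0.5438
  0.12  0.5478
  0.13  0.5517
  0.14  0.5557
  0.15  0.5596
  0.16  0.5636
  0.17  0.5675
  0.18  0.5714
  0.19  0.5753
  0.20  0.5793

0.5239

σ√T = 0.35 × 0.7071 = 0.2475
d₁ = [ln(458/454) + (0.075 + ½·0.35²)·0.5] / (σ√T) = (0.0088 + 0.0681) / 0.2475 = 0.3107 ≈ 0.31
d₂ = 0.3107 − 0.2475 = 0.0632 ≈ 0.06
Risk-neutral Pr[S_T > K] = N(d₂) = N(0.06) = 0.5239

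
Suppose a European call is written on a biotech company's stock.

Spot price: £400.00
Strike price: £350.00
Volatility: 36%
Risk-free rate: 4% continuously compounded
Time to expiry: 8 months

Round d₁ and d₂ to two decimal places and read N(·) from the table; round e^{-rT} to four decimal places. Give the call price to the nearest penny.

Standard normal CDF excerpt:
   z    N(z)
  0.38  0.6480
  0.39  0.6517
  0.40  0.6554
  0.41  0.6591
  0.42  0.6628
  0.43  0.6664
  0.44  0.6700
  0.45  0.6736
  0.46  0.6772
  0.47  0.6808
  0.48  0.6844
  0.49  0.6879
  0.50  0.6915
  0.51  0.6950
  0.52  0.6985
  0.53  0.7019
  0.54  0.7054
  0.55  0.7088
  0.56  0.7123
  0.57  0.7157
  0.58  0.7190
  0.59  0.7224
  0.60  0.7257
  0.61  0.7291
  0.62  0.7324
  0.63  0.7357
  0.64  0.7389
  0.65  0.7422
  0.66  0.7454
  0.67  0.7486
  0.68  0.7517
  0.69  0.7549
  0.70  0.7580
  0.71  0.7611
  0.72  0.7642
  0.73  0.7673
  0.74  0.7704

σ√T = 0.36 × 0.8165 = 0.2939
d₁ = [ln(400/350) + (0.04 + 0.36²/2)·0.6667] / 0.2939 = [0.1335 + 0.0699] / 0.2939 = 0.6920 ≈ 0.69
d₂ = d₁ − σ√T = 0.6920 − 0.2939 = 0.3980 ≈ 0.40
e^(−rT) = e^(−0.04·0.6667) = 0.9737
N(d₁) = N(0.69) = 0.7549;  N(d₂) = N(0.40) = 0.6554
C = 400·0.7549 − 350·0.9737·0.6554 = 301.9600 − 223.3570 = 78.6030

£78.60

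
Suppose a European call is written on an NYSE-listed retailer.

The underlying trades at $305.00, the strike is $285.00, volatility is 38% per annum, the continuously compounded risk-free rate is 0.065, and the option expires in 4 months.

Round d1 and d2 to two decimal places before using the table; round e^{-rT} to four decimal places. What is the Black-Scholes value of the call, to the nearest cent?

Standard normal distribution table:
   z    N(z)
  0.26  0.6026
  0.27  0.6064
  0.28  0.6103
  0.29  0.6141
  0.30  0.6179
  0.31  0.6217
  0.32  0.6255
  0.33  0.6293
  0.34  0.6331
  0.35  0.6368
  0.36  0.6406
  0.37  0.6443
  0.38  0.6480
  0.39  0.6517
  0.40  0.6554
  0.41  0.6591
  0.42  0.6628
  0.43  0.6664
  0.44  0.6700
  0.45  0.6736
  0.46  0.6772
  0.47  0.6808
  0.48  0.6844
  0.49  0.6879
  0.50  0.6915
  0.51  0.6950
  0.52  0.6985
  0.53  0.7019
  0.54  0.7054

$40.71

σ√T = 0.38 × 0.5774 = 0.2194
d₁ = [ln(305/285) + (0.065 + 0.38²/2)·0.3333] / 0.2194 = [0.0678 + 0.0457] / 0.2194 = 0.5176 ⇒ 0.52
d₂ = d₁ − σ√T = 0.5176 − 0.2194 = 0.2982 ⇒ 0.30
exp(−rT) = exp(−0.065·0.3333) = 0.9786
N(d₁) = N(0.52) = 0.6985;  N(d₂) = N(0.30) = 0.6179
C = 305·0.6985 − 285·0.9786·0.6179 = 213.0425 − 172.3329 = 40.7096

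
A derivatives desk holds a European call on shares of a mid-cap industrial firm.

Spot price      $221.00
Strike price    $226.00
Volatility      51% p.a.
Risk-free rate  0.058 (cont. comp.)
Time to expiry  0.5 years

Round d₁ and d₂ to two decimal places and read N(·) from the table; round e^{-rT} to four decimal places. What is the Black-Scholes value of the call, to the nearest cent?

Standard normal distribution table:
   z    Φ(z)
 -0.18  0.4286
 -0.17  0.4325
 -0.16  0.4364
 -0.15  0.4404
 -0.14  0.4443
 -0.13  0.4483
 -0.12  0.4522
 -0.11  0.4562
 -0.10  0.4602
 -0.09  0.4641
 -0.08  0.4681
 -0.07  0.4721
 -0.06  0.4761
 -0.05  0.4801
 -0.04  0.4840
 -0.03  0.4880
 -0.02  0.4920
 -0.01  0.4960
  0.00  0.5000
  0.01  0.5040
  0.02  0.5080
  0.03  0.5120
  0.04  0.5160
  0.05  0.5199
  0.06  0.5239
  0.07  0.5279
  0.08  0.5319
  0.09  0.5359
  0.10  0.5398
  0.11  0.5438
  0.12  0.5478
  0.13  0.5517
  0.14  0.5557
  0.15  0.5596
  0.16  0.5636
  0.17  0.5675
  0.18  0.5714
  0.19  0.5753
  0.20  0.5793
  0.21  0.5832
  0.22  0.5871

T = 0.5;  σ√T = 0.3606
d₁ = [ln(221/226) + (0.058 + 0.51²/2)·0.5] / 0.3606 = [-0.0224 + 0.0940] / 0.3606 = 0.1987 ≈ 0.20
d₂ = d₁ − σ√T = 0.1987 − 0.3606 = -0.1619 ≈ -0.16
e^(−rT) = e^(−0.058·0.5) = 0.9714
N(d₁) = N(0.20) = 0.5793;  N(d₂) = N(-0.16) = 0.4364
C = 221·0.5793 − 226·0.9714·0.4364 = 128.0253 − 95.8057 = 32.2196

$32.22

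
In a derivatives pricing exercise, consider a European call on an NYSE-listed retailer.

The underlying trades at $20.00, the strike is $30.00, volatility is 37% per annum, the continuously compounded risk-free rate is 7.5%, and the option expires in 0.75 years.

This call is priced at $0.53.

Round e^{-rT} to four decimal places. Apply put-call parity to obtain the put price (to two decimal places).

e^(−rT) = e^(−0.075·0.75) = 0.9453
Put-call parity: C − P = S − K·e^(−rT) = 20 − 30·0.9453 = 20 − 28.3590 = -8.3590
P = C − (C − P) = 0.53 − (-8.3590) = 8.8890

$8.89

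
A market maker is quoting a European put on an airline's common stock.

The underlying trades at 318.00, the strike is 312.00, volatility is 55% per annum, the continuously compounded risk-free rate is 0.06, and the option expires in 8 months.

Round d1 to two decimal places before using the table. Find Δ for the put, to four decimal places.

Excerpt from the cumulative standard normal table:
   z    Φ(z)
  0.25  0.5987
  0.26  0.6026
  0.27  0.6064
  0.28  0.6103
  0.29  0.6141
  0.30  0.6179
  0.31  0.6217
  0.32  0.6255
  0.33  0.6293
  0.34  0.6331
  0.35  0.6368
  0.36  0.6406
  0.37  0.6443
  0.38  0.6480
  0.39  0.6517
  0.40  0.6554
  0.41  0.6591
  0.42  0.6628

-0.3594

T = 0.6667;  σ√T = 0.4491
ln(S/K) + (r + σ²/2)T = ln(318/312) + (0.06 + 0.55²/2)·0.6667 = 0.0190 + 0.1408 = 0.1599
d₁ = 0.1599 / 0.4491 = 0.3560 → 0.36
N(d₁) = N(0.36) = 0.6406
Δ_put = N(d₁) − 1 = 0.6406 − 1 = -0.3594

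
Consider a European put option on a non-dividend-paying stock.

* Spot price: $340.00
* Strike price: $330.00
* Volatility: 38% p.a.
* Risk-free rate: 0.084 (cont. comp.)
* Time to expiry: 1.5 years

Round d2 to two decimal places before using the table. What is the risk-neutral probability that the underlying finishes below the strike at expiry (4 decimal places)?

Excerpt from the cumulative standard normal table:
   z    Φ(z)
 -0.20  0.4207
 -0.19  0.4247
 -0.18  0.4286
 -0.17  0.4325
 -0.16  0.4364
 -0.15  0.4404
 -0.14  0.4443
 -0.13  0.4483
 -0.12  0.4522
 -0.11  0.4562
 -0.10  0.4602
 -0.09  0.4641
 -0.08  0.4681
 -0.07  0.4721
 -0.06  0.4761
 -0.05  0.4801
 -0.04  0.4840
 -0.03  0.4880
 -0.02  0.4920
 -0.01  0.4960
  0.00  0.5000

0.4602

σ√T = 0.38·√1.5 = 0.4654
d₁ = [ln(340/330) + (0.084 + 0.38²/2)·1.5] / 0.4654 = [0.0299 + 0.2343] / 0.4654 = 0.5676 → 0.57
d₂ = d₁ − σ√T = 0.5676 − 0.4654 = 0.1022 → 0.10
Risk-neutral Pr[S_T < K] = N(−d₂) = N(-0.10) = 0.4602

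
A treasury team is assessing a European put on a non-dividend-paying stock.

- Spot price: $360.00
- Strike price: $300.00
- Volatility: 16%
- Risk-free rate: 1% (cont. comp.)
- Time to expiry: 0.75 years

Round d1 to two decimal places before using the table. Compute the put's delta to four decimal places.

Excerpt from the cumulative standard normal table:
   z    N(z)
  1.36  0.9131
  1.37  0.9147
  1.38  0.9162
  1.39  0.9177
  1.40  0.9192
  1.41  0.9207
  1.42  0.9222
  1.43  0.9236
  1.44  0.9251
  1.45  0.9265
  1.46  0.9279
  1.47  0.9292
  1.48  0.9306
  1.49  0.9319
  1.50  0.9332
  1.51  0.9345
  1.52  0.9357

-0.0749

σ√T = 0.16 × 0.8660 = 0.1386
d₁ = [ln(360/300) + (0.01 + 0.16²/2)·0.75] / 0.1386 = [0.1823 + 0.0171] / 0.1386 = 1.4392 ⇒ 1.44
N(d₁) = N(1.44) = 0.9251
Δ_put = N(d₁) − 1 = 0.9251 − 1 = -0.0749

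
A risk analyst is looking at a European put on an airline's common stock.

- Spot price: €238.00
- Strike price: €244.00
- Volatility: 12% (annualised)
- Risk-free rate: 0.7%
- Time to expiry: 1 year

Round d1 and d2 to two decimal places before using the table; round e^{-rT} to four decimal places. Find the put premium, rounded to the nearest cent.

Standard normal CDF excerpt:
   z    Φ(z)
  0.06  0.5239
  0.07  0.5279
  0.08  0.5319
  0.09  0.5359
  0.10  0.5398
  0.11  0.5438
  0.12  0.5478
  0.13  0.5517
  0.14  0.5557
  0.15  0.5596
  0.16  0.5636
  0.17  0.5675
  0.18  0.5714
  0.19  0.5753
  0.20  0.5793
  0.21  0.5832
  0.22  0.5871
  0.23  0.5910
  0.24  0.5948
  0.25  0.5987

σ√T = 0.12·√1 = 0.1200
d₁ = [ln(238/244) + (0.007 + 0.12²/2)·1] / 0.1200 = [-0.0249 + 0.0142] / 0.1200 = -0.0891 ⇒ -0.09
d₂ = d₁ − σ√T = -0.0891 − 0.1200 = -0.2091 ⇒ -0.21
e^(−rT) = e^(−0.007·1) = 0.9930
N(−d₂) = N(0.21) = 0.5832;  N(−d₁) = N(0.09) = 0.5359
P = 244·0.9930·0.5832 − 238·0.5359 = 141.3047 − 127.5442 = 13.7605

€13.76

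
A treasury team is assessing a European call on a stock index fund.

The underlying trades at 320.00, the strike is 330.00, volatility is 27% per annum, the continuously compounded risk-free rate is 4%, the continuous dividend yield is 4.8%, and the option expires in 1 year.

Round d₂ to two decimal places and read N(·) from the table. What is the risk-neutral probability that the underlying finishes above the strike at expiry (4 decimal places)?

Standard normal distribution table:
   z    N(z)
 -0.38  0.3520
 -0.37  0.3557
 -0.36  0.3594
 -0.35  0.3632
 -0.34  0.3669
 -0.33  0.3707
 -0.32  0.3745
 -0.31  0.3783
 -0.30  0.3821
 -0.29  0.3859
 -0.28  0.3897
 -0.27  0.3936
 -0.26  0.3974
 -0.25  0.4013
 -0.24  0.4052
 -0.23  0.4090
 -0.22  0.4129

σ√T = 0.27·√1 = 0.2700
d₁ = [ln(320/330) + (0.04 − 0.048 + ½·0.27²)·1] / (σ√T) = (-0.0308 + 0.0285) / 0.2700 = -0.0086 which rounds to -0.01
d₂ = -0.0086 − 0.2700 = -0.2786 which rounds to -0.28
Risk-neutral Pr[S_T > K] = N(d₂) = N(-0.28) = 0.3897

0.3897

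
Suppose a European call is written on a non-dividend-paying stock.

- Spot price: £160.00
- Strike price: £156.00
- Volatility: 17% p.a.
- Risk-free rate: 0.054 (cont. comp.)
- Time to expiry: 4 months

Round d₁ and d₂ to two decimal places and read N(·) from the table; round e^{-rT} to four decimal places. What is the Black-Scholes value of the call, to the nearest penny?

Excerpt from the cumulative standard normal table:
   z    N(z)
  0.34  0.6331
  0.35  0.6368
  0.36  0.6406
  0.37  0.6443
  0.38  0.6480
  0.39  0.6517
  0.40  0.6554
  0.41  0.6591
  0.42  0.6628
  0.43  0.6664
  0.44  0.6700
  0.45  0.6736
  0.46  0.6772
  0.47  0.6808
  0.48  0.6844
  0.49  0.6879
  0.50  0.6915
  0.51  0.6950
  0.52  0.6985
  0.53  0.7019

σ√T = 0.17·√0.3333 = 0.0981
d₁ = [ln(160/156) + (0.054 + 0.17²/2)·0.3333] / 0.0981 = [0.0253 + 0.0228] / 0.0981 = 0.4904 which rounds to 0.49
d₂ = d₁ − σ√T = 0.4904 − 0.0981 = 0.3923 which rounds to 0.39
exp(−rT) = exp(−0.054·0.3333) = 0.9822
N(d₁) = N(0.49) = 0.6879;  N(d₂) = N(0.39) = 0.6517
C = 160·0.6879 − 156·0.9822·0.6517 = 110.0640 − 99.8556 = 10.2084

£10.21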